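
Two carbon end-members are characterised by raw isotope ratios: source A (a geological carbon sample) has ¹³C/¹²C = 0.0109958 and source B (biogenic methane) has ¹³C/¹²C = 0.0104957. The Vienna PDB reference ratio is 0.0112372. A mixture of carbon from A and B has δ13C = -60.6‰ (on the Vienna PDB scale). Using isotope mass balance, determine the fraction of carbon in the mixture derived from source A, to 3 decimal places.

0.121

δ_A = (0.0109958/0.0112372 − 1)×1000 = (0.978518 − 1)×1000 = -21.482‰
δ_B = (0.0104957/0.0112372 − 1)×1000 = (0.934014 − 1)×1000 = -65.986‰
f_A = (δ_mix − δ_B)/(δ_A − δ_B) = (-60.6 − (-65.986))/(-21.482 − (-65.986))
f_A = 5.386 / 44.504 = 0.1210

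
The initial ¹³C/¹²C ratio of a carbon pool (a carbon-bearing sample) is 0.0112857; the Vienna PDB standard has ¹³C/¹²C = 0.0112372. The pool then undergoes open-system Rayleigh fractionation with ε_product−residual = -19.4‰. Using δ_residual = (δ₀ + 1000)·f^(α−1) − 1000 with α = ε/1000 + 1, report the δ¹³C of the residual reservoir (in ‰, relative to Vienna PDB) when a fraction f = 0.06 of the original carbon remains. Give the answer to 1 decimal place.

60.7‰

δ₀ = (0.0112857/0.0112372 − 1)×1000 = (1.004316 − 1)×1000 = 4.316‰
α − 1 = ε/1000 = -0.0194
f^(α−1) = 0.06^(-0.0194) = 1.056097
δ_res = (4.316 + 1000) × 1.056097 − 1000 = 1060.655 − 1000 = 60.66‰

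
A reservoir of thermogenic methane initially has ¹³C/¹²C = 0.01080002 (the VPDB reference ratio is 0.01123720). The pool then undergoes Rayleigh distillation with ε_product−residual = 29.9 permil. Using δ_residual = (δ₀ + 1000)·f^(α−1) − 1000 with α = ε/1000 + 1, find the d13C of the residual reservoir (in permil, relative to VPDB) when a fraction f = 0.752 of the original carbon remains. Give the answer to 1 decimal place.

δ₀ = (0.01080002/0.01123720 − 1)×1000 = (0.961095 − 1)×1000 = -38.905 permil
α − 1 = ε/1000 = 0.0299
f^(α−1) = 0.752^(0.0299) = 0.991514
δ_res = (-38.905 + 1000) × 0.991514 − 1000 = 952.940 − 1000 = -47.06 permil

-47.1 permil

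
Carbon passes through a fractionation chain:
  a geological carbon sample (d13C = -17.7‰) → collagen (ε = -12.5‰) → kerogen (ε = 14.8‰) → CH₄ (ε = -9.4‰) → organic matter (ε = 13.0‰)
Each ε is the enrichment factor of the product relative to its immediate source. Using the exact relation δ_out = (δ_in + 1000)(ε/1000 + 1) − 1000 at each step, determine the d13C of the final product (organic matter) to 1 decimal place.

-12.2‰

step 1: δ = (-17.70 + 1000)·(-12.5/1000 + 1) − 1000 = -29.98‰
step 2: δ = (-29.98 + 1000)·(14.8/1000 + 1) − 1000 = -15.62‰
step 3: δ = (-15.62 + 1000)·(-9.4/1000 + 1) − 1000 = -24.88‰
step 4: δ = (-24.88 + 1000)·(13.0/1000 + 1) − 1000 = -12.20‰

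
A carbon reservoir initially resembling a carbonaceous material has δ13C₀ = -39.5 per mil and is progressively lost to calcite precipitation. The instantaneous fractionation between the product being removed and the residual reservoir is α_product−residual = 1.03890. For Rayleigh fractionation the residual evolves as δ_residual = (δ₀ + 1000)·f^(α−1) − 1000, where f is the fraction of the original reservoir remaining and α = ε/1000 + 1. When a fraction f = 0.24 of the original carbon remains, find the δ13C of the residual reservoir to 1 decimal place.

-91.4 per mil

Rayleigh residual: δ_res = (δ₀ + 1000)·f^(α−1) − 1000
α − 1 = 0.03890
f^(α−1) = 0.24^(0.03890) = 0.945998
δ_res = (-39.5 + 1000) × 0.945998 − 1000 = 908.631 − 1000 = -91.37 per mil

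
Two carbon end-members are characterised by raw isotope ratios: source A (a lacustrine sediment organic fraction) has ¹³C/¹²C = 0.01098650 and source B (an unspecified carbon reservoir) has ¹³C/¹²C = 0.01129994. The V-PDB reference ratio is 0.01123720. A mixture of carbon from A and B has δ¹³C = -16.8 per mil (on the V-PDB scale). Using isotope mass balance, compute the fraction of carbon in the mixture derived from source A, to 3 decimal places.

0.802

δ_A = (0.01098650/0.01123720 − 1)×1000 = (0.977690 − 1)×1000 = -22.310 per mil
δ_B = (0.01129994/0.01123720 − 1)×1000 = (1.005583 − 1)×1000 = 5.583 per mil
f_A = (δ_mix − δ_B)/(δ_A − δ_B) = (-16.8 − (5.583))/(-22.310 − (5.583))
f_A = -22.383 / -27.893 = 0.8025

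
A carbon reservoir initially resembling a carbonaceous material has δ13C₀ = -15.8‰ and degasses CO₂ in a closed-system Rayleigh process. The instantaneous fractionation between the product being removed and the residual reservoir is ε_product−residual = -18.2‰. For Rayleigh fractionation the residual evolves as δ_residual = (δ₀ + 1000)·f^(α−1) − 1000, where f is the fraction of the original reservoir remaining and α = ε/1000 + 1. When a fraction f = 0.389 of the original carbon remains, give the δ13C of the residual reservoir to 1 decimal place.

Rayleigh residual: δ_res = (δ₀ + 1000)·f^(α−1) − 1000
α = ε/1000 + 1 = 0.98180, so α − 1 = -0.01820
f^(α−1) = 0.389^(-0.01820) = 1.017332
δ_res = (-15.8 + 1000) × 1.017332 − 1000 = 1001.259 − 1000 = 1.26‰

1.3‰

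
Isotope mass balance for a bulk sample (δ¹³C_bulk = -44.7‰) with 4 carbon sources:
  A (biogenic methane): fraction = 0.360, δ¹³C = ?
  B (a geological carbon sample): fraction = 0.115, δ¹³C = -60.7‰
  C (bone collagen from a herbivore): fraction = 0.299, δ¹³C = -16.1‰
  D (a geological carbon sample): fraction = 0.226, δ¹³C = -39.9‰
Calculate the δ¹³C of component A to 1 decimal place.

-66.4‰

Isotope mass balance: δ_bulk = Σ fᵢ·δᵢ.
-44.7 = 0.360×δ_A + 0.115×(-60.7) + 0.299×(-16.1) + 0.226×(-39.9)
0.360·δ_A = -44.7 − (-20.812) = -23.888
δ_A = -23.888 / 0.360 = -66.36‰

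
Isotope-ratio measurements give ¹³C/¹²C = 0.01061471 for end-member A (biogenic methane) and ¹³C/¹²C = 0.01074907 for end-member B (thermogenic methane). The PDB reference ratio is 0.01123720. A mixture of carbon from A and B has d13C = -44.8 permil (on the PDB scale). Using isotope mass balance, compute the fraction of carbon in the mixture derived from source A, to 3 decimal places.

0.114

δ_A = (0.01061471/0.01123720 − 1)×1000 = (0.944605 − 1)×1000 = -55.395 permil
δ_B = (0.01074907/0.01123720 − 1)×1000 = (0.956561 − 1)×1000 = -43.439 permil
f_A = (δ_mix − δ_B)/(δ_A − δ_B) = (-44.8 − (-43.439))/(-55.395 − (-43.439))
f_A = -1.361 / -11.957 = 0.1138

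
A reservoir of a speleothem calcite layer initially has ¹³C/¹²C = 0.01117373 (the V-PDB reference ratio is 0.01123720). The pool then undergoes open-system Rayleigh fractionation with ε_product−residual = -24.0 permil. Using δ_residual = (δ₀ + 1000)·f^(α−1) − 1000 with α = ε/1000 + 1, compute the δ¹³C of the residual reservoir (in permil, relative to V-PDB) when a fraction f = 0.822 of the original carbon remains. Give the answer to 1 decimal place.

δ₀ = (0.01117373/0.01123720 − 1)×1000 = (0.994352 − 1)×1000 = -5.648 permil
α − 1 = ε/1000 = -0.0240
f^(α−1) = 0.822^(-0.0240) = 1.004715
δ_res = (-5.648 + 1000) × 1.004715 − 1000 = 999.041 − 1000 = -0.96 permil

-1.0 permil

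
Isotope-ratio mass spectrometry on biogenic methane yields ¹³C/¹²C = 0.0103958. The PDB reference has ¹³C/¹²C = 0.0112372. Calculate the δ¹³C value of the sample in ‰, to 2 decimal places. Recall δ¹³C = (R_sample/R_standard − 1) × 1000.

-74.88‰

δ¹³C = (R_sample / R_standard − 1) × 1000
R_sample / R_standard = 0.0103958 / 0.0112372 = 0.925124
δ¹³C = (0.925124 − 1) × 1000 = -74.876‰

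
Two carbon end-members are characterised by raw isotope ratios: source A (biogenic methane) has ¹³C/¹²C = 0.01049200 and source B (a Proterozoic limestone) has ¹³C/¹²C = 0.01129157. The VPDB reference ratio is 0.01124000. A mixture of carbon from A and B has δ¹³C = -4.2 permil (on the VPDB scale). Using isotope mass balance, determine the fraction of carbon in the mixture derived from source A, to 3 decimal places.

δ_A = (0.01049200/0.01124000 − 1)×1000 = (0.933452 − 1)×1000 = -66.548 permil
δ_B = (0.01129157/0.01124000 − 1)×1000 = (1.004588 − 1)×1000 = 4.588 permil
f_A = (δ_mix − δ_B)/(δ_A − δ_B) = (-4.2 − (4.588))/(-66.548 − (4.588))
f_A = -8.788 / -71.136 = 0.1235

0.124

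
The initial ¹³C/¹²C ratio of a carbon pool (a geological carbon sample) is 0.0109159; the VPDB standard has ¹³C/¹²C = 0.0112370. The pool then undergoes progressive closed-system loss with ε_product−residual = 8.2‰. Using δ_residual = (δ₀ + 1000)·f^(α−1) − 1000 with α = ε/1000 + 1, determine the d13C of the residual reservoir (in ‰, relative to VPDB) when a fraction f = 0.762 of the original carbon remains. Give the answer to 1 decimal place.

δ₀ = (0.0109159/0.0112370 − 1)×1000 = (0.971425 − 1)×1000 = -28.575‰
α − 1 = ε/1000 = 0.0082
f^(α−1) = 0.762^(0.0082) = 0.997774
δ_res = (-28.575 + 1000) × 0.997774 − 1000 = 969.262 − 1000 = -30.74‰

-30.7‰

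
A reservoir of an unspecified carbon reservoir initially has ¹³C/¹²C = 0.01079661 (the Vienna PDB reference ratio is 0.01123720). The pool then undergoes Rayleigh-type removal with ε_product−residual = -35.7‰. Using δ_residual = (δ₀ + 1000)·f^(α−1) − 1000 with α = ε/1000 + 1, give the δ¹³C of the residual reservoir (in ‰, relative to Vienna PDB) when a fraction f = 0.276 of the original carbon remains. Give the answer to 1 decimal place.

6.0‰

δ₀ = (0.01079661/0.01123720 − 1)×1000 = (0.960792 − 1)×1000 = -39.208‰
α − 1 = ε/1000 = -0.0357
f^(α−1) = 0.276^(-0.0357) = 1.047031
δ_res = (-39.208 + 1000) × 1.047031 − 1000 = 1005.979 − 1000 = 5.98‰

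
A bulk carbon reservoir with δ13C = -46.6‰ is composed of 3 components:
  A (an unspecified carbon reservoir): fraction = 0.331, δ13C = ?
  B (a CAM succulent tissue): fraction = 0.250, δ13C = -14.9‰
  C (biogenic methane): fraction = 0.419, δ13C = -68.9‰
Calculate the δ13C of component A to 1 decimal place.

Isotope mass balance: δ_bulk = Σ fᵢ·δᵢ.
-46.6 = 0.331×δ_A + 0.250×(-14.9) + 0.419×(-68.9)
0.331·δ_A = -46.6 − (-32.594) = -14.006
δ_A = -14.006 / 0.331 = -42.31‰

-42.3‰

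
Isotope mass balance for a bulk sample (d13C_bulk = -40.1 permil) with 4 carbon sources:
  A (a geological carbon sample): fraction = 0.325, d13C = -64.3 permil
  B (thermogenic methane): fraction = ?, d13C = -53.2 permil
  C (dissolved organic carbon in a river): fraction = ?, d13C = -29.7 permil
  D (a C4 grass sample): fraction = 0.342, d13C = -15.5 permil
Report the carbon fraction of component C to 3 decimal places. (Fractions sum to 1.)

Let f_C and f_B be the unknown fractions; fractions sum to 1 so f_C + f_B = 0.333.
Mass balance: Σ fᵢ·δᵢ = δ_bulk ⇒ f_C·(-29.7) + f_B·(-53.2) = -40.1 − (-26.199) = -13.901
Substitute f_B = 0.333 − f_C:
f_C·(-29.7 − -53.2) = -13.901 − 0.333×(-53.2) = 3.814
f_C = 3.814 / 23.5 = 0.1623

0.162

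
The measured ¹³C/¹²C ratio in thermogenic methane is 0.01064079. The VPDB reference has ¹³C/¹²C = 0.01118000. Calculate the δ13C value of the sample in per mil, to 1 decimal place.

δ13C = (R_sample / R_standard − 1) × 1000
R_sample / R_standard = 0.01064079 / 0.01118000 = 0.951770
δ13C = (0.951770 − 1) × 1000 = -48.23 per mil

-48.2 per mil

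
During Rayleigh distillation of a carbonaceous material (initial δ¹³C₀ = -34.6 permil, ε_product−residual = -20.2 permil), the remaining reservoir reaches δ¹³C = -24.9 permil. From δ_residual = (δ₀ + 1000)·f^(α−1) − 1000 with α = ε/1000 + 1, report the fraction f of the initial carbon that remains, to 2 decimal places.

α − 1 = ε/1000 = -0.0202
(δ_res + 1000)/(δ₀ + 1000) = (-24.9 + 1000)/(-34.6 + 1000) = 975.1/965.4 = 1.010048
f = 1.010048^(1/-0.0202) = exp(ln(1.010048)/-0.0202) = exp(0.01000/-0.0202)
f = exp(-0.4949) = 0.6096

0.61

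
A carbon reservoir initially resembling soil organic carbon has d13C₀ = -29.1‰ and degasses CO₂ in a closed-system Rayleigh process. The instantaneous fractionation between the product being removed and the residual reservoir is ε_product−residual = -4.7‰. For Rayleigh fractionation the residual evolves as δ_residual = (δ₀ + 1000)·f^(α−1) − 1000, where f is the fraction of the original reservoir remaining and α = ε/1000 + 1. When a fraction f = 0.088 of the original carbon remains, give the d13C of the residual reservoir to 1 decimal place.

Rayleigh residual: δ_res = (δ₀ + 1000)·f^(α−1) − 1000
α = ε/1000 + 1 = 0.99530, so α − 1 = -0.00470
f^(α−1) = 0.088^(-0.00470) = 1.011488
δ_res = (-29.1 + 1000) × 1.011488 − 1000 = 982.054 − 1000 = -17.95‰

-17.9‰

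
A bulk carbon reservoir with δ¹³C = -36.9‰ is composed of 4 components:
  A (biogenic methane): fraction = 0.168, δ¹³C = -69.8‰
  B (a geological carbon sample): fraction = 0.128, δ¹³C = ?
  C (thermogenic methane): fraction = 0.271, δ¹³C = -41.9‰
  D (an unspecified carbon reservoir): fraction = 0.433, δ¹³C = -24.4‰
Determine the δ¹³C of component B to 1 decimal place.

Isotope mass balance: δ_bulk = Σ fᵢ·δᵢ.
-36.9 = 0.168×(-69.8) + 0.128×δ_B + 0.271×(-41.9) + 0.433×(-24.4)
0.128·δ_B = -36.9 − (-33.647) = -3.253
δ_B = -3.253 / 0.128 = -25.42‰

-25.4‰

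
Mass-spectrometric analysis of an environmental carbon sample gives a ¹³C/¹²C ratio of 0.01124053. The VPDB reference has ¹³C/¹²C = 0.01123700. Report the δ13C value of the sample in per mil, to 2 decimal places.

δ13C = (R_sample / R_standard − 1) × 1000
R_sample / R_standard = 0.01124053 / 0.01123700 = 1.000314
δ13C = (1.000314 − 1) × 1000 = 0.314 per mil

0.31 per mil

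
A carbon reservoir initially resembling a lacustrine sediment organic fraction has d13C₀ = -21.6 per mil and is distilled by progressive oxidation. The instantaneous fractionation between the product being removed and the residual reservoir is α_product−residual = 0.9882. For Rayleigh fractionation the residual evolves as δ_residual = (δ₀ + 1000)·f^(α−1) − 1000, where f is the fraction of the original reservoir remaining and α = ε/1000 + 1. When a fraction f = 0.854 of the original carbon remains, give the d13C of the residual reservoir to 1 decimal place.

Rayleigh residual: δ_res = (δ₀ + 1000)·f^(α−1) − 1000
α − 1 = -0.01180
f^(α−1) = 0.854^(-0.01180) = 1.001864
δ_res = (-21.6 + 1000) × 1.001864 − 1000 = 980.224 − 1000 = -19.78 per mil

-19.8 per mil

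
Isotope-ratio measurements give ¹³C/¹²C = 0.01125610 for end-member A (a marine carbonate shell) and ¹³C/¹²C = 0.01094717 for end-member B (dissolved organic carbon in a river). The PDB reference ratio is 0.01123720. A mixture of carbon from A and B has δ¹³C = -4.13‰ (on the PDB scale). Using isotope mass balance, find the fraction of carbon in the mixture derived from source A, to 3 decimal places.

δ_A = (0.01125610/0.01123720 − 1)×1000 = (1.001682 − 1)×1000 = 1.682‰
δ_B = (0.01094717/0.01123720 − 1)×1000 = (0.974190 − 1)×1000 = -25.810‰
f_A = (δ_mix − δ_B)/(δ_A − δ_B) = (-4.13 − (-25.810))/(1.682 − (-25.810))
f_A = 21.680 / 27.492 = 0.7886

0.789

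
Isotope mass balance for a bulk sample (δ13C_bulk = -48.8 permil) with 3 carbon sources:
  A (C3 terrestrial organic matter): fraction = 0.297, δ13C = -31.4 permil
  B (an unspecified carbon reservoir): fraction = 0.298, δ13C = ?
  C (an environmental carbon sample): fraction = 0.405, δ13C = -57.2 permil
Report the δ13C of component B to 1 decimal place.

-54.7 permil

Isotope mass balance: δ_bulk = Σ fᵢ·δᵢ.
-48.8 = 0.297×(-31.4) + 0.298×δ_B + 0.405×(-57.2)
0.298·δ_B = -48.8 − (-32.492) = -16.308
δ_B = -16.308 / 0.298 = -54.73 permil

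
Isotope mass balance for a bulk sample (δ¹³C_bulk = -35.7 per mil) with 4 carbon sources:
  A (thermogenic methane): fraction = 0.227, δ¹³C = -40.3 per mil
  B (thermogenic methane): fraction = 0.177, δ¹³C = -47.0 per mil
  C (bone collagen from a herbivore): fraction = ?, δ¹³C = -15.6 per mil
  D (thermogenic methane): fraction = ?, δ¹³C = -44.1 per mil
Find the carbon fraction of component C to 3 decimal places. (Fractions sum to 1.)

Let f_C and f_D be the unknown fractions; fractions sum to 1 so f_C + f_D = 0.596.
Mass balance: Σ fᵢ·δᵢ = δ_bulk ⇒ f_C·(-15.6) + f_D·(-44.1) = -35.7 − (-17.467) = -18.233
Substitute f_D = 0.596 − f_C:
f_C·(-15.6 − -44.1) = -18.233 − 0.596×(-44.1) = 8.051
f_C = 8.051 / 28.5 = 0.2825

0.282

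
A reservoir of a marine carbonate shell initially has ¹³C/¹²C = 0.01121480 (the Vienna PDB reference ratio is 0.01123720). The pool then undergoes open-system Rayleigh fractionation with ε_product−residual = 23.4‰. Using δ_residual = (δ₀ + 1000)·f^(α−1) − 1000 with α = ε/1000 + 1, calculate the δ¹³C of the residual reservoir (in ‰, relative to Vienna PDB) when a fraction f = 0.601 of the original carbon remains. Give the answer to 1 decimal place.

δ₀ = (0.01121480/0.01123720 − 1)×1000 = (0.998007 − 1)×1000 = -1.993‰
α − 1 = ε/1000 = 0.0234
f^(α−1) = 0.601^(0.0234) = 0.988156
δ_res = (-1.993 + 1000) × 0.988156 − 1000 = 986.187 − 1000 = -13.81‰

-13.8‰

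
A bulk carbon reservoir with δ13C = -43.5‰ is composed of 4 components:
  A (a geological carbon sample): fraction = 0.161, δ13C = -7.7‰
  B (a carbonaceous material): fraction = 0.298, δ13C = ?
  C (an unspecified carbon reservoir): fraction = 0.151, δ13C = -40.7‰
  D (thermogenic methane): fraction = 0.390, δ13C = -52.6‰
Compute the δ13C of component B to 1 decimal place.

-52.4‰

Isotope mass balance: δ_bulk = Σ fᵢ·δᵢ.
-43.5 = 0.161×(-7.7) + 0.298×δ_B + 0.151×(-40.7) + 0.390×(-52.6)
0.298·δ_B = -43.5 − (-27.899) = -15.601
δ_B = -15.601 / 0.298 = -52.35‰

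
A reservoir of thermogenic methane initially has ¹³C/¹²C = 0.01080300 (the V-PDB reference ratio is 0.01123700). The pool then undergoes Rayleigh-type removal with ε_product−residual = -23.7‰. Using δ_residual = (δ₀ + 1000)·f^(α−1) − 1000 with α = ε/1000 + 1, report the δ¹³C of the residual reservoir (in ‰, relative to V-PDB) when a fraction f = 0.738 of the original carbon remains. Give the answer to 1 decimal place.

δ₀ = (0.01080300/0.01123700 − 1)×1000 = (0.961378 − 1)×1000 = -38.622‰
α − 1 = ε/1000 = -0.0237
f^(α−1) = 0.738^(-0.0237) = 1.007226
δ_res = (-38.622 + 1000) × 1.007226 − 1000 = 968.325 − 1000 = -31.68‰

-31.7‰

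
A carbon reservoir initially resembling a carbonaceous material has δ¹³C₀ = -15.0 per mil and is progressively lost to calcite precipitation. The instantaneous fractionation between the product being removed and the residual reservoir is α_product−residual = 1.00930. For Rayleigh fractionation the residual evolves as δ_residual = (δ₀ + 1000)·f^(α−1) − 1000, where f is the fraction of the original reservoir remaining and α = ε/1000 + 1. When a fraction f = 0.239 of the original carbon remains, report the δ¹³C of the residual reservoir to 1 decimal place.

Rayleigh residual: δ_res = (δ₀ + 1000)·f^(α−1) − 1000
α − 1 = 0.00930
f^(α−1) = 0.239^(0.00930) = 0.986777
δ_res = (-15.0 + 1000) × 0.986777 − 1000 = 971.976 − 1000 = -28.02 per mil

-28.0 per mil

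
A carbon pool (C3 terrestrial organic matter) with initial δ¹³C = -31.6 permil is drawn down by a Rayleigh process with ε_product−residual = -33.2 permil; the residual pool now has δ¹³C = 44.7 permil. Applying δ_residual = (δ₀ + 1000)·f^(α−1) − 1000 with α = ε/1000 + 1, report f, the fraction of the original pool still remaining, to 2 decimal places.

α − 1 = ε/1000 = -0.0332
(δ_res + 1000)/(δ₀ + 1000) = (44.7 + 1000)/(-31.6 + 1000) = 1044.7/968.4 = 1.078790
f = 1.078790^(1/-0.0332) = exp(ln(1.078790)/-0.0332) = exp(0.07584/-0.0332)
f = exp(-2.2843) = 0.1018

0.10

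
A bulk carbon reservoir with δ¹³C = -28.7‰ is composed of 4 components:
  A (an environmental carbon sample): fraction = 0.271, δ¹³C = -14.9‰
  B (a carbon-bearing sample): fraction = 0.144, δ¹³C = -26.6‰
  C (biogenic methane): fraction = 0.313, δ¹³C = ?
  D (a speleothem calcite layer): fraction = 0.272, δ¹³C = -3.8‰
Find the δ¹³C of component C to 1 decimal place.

-63.3‰

Isotope mass balance: δ_bulk = Σ fᵢ·δᵢ.
-28.7 = 0.271×(-14.9) + 0.144×(-26.6) + 0.313×δ_C + 0.272×(-3.8)
0.313·δ_C = -28.7 − (-8.902) = -19.798
δ_C = -19.798 / 0.313 = -63.25‰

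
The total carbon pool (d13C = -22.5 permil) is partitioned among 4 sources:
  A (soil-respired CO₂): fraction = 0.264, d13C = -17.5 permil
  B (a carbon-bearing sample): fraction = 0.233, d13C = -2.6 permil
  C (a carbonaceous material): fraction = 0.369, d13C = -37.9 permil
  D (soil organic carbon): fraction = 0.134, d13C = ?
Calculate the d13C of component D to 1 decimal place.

-24.5 permil

Isotope mass balance: δ_bulk = Σ fᵢ·δᵢ.
-22.5 = 0.264×(-17.5) + 0.233×(-2.6) + 0.369×(-37.9) + 0.134×δ_D
0.134·δ_D = -22.5 − (-19.211) = -3.289
δ_D = -3.289 / 0.134 = -24.55 permil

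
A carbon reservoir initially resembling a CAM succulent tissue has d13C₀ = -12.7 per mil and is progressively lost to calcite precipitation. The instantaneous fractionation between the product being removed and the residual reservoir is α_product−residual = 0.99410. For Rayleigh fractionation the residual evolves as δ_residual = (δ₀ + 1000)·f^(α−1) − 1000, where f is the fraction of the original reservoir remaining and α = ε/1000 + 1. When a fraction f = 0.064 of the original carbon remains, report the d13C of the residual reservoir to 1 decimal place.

Rayleigh residual: δ_res = (δ₀ + 1000)·f^(α−1) − 1000
α − 1 = -0.00590
f^(α−1) = 0.064^(-0.00590) = 1.016351
δ_res = (-12.7 + 1000) × 1.016351 − 1000 = 1003.443 − 1000 = 3.44 per mil

3.4 per mil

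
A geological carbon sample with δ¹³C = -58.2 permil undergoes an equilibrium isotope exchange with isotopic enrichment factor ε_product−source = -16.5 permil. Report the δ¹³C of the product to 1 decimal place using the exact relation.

-73.7 permil

Exactly, δ_product = (δ_source + 1000)·(ε/1000 + 1) − 1000.
δ_product = (-58.2 + 1000) × (-16.5/1000 + 1) − 1000
δ_product = -73.74 permil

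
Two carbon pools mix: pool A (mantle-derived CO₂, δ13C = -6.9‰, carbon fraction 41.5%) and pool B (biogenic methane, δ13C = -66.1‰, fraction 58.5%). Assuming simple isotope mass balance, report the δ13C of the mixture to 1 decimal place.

-41.5‰

δ_mix = f_A·δ_A + f_B·δ_B
δ_mix = 0.415 × (-6.9) + 0.585 × (-66.1)
δ_mix = -2.86 + -38.67 = -41.53‰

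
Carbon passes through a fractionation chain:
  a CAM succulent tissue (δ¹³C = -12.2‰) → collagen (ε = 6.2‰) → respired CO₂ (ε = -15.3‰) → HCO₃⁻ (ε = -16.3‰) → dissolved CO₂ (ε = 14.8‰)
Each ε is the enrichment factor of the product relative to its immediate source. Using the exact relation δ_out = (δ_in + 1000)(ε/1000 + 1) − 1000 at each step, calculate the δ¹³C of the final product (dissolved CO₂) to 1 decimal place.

step 1: δ = (-12.20 + 1000)·(6.2/1000 + 1) − 1000 = -6.08‰
step 2: δ = (-6.08 + 1000)·(-15.3/1000 + 1) − 1000 = -21.28‰
step 3: δ = (-21.28 + 1000)·(-16.3/1000 + 1) − 1000 = -37.24‰
step 4: δ = (-37.24 + 1000)·(14.8/1000 + 1) − 1000 = -22.99‰

-23.0‰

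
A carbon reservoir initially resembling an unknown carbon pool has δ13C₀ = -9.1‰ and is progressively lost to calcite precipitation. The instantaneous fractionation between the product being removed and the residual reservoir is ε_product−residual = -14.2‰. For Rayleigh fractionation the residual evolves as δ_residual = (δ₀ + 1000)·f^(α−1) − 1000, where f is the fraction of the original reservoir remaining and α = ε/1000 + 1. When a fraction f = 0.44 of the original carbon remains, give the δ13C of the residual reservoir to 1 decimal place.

2.5‰

Rayleigh residual: δ_res = (δ₀ + 1000)·f^(α−1) − 1000
α = ε/1000 + 1 = 0.98580, so α − 1 = -0.01420
f^(α−1) = 0.44^(-0.01420) = 1.011726
δ_res = (-9.1 + 1000) × 1.011726 − 1000 = 1002.519 − 1000 = 2.52‰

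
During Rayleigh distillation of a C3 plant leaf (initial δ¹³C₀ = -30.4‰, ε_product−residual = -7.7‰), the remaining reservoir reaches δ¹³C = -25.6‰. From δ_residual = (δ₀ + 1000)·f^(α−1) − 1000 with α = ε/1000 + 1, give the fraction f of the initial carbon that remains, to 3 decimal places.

0.527

α − 1 = ε/1000 = -0.0077
(δ_res + 1000)/(δ₀ + 1000) = (-25.6 + 1000)/(-30.4 + 1000) = 974.4/969.6 = 1.004950
f = 1.004950^(1/-0.0077) = exp(ln(1.004950)/-0.0077) = exp(0.00494/-0.0077)
f = exp(-0.6413) = 0.5266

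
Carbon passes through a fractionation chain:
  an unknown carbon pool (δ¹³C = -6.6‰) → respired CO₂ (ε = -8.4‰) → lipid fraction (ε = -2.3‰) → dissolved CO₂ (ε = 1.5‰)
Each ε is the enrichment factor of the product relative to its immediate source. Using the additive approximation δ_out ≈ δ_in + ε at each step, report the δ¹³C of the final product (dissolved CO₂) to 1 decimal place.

step 1: δ ≈ -6.6 + (-8.4) = -15.0‰
step 2: δ ≈ -15.0 + (-2.3) = -17.3‰
step 3: δ ≈ -17.3 + (1.5) = -15.8‰

-15.8‰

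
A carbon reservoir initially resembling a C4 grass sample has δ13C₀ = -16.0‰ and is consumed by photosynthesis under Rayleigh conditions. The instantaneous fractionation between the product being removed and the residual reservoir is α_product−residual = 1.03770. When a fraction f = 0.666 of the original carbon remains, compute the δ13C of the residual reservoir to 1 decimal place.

-31.0‰

Rayleigh residual: δ_res = (δ₀ + 1000)·f^(α−1) − 1000
α − 1 = 0.03770
f^(α−1) = 0.666^(0.03770) = 0.984793
δ_res = (-16.0 + 1000) × 0.984793 − 1000 = 969.036 − 1000 = -30.96‰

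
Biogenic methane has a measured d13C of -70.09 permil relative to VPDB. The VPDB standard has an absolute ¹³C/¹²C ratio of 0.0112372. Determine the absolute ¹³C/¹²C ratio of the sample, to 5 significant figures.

0.010450

R_sample = R_standard × (d13C/1000 + 1)
R_sample = 0.0112372 × (-70.09/1000 + 1) = 0.0112372 × 0.929910
R_sample = 0.0104496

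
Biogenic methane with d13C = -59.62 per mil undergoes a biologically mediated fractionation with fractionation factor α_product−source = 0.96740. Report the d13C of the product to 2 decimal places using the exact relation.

-90.28 per mil

δ_product = (δ_source + 1000)·α − 1000
δ_product = (-59.62 + 1000) × 0.96740 − 1000
δ_product = 909.724 − 1000 = -90.276 per mil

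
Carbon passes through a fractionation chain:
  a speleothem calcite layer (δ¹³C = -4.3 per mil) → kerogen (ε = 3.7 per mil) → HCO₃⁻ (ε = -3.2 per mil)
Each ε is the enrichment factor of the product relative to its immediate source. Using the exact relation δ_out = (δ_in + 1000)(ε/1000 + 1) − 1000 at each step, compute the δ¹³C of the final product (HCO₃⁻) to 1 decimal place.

step 1: δ = (-4.30 + 1000)·(3.7/1000 + 1) − 1000 = -0.62 per mil
step 2: δ = (-0.62 + 1000)·(-3.2/1000 + 1) − 1000 = -3.81 per mil

-3.8 per mil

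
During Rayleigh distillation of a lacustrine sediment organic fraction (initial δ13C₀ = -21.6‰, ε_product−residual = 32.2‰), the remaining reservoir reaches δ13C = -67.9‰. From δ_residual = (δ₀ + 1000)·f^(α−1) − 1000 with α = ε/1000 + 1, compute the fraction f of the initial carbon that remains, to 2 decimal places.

α − 1 = ε/1000 = 0.0322
(δ_res + 1000)/(δ₀ + 1000) = (-67.9 + 1000)/(-21.6 + 1000) = 932.1/978.4 = 0.952678
f = 0.952678^(1/0.0322) = exp(ln(0.952678)/0.0322) = exp(-0.04848/0.0322)
f = exp(-1.5055) = 0.2219

0.22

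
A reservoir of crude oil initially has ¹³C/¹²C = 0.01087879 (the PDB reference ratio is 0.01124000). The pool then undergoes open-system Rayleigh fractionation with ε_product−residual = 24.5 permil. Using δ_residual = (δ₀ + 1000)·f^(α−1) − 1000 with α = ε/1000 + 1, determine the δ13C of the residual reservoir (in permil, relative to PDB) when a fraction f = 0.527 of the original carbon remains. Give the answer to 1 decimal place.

-47.2 permil

δ₀ = (0.01087879/0.01124000 − 1)×1000 = (0.967864 − 1)×1000 = -32.136 permil
α − 1 = ε/1000 = 0.0245
f^(α−1) = 0.527^(0.0245) = 0.984429
δ_res = (-32.136 + 1000) × 0.984429 − 1000 = 952.793 − 1000 = -47.21 permil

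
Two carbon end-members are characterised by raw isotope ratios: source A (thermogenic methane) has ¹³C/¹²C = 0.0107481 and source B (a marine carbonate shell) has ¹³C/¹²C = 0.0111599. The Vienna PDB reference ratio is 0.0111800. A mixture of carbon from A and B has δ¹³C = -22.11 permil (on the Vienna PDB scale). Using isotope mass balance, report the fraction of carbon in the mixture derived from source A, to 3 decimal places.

0.551

δ_A = (0.0107481/0.0111800 − 1)×1000 = (0.961369 − 1)×1000 = -38.631 permil
δ_B = (0.0111599/0.0111800 − 1)×1000 = (0.998202 − 1)×1000 = -1.798 permil
f_A = (δ_mix − δ_B)/(δ_A − δ_B) = (-22.11 − (-1.798))/(-38.631 − (-1.798))
f_A = -20.312 / -36.834 = 0.5515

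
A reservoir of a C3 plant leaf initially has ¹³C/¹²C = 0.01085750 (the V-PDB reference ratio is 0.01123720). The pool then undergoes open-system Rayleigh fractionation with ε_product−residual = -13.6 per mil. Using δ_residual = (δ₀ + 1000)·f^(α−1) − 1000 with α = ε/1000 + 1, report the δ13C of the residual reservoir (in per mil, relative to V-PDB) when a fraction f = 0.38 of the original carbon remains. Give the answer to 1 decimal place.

δ₀ = (0.01085750/0.01123720 − 1)×1000 = (0.966210 − 1)×1000 = -33.790 per mil
α − 1 = ε/1000 = -0.0136
f^(α−1) = 0.38^(-0.0136) = 1.013246
δ_res = (-33.790 + 1000) × 1.013246 − 1000 = 979.009 − 1000 = -20.99 per mil

-21.0 per mil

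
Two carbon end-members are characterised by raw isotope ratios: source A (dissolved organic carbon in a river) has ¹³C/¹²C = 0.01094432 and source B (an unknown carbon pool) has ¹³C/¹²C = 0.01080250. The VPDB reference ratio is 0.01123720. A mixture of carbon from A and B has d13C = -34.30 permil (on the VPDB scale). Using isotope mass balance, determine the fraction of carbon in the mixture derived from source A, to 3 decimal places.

δ_A = (0.01094432/0.01123720 − 1)×1000 = (0.973937 − 1)×1000 = -26.063 permil
δ_B = (0.01080250/0.01123720 − 1)×1000 = (0.961316 − 1)×1000 = -38.684 permil
f_A = (δ_mix − δ_B)/(δ_A − δ_B) = (-34.30 − (-38.684))/(-26.063 − (-38.684))
f_A = 4.384 / 12.621 = 0.3474

0.347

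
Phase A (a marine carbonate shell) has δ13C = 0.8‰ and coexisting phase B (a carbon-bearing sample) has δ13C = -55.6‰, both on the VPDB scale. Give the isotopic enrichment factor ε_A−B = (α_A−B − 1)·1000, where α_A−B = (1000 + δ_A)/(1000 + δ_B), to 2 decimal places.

α_A−B = (1000 + 0.8) / (1000 + -55.6) = 1000.8 / 944.4 = 1.059720
ε_A−B = (1.059720 − 1) × 1000 = 59.720‰
(The approximation ε ≈ δ_A − δ_B would give 56.4‰.)

59.72‰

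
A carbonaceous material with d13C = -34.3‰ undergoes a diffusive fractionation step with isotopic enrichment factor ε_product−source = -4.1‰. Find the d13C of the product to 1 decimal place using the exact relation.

-38.3‰

Exactly, δ_product = (δ_source + 1000)·(ε/1000 + 1) − 1000.
δ_product = (-34.3 + 1000) × (-4.1/1000 + 1) − 1000
δ_product = -38.26‰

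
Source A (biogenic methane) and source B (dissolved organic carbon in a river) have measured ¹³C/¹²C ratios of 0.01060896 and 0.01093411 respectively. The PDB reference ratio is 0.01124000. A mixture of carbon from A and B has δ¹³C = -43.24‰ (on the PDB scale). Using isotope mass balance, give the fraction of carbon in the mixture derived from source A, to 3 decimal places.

0.554

δ_A = (0.01060896/0.01124000 − 1)×1000 = (0.943858 − 1)×1000 = -56.142‰
δ_B = (0.01093411/0.01124000 − 1)×1000 = (0.972786 − 1)×1000 = -27.214‰
f_A = (δ_mix − δ_B)/(δ_A − δ_B) = (-43.24 − (-27.214))/(-56.142 − (-27.214))
f_A = -16.026 / -28.928 = 0.5540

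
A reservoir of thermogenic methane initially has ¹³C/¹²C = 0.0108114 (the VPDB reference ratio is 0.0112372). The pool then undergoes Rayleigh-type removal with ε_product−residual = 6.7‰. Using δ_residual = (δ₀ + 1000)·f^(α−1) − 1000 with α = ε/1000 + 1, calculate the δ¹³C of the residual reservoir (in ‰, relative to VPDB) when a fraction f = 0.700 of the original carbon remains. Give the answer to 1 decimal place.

-40.2‰

δ₀ = (0.0108114/0.0112372 − 1)×1000 = (0.962108 − 1)×1000 = -37.892‰
α − 1 = ε/1000 = 0.0067
f^(α−1) = 0.700^(0.0067) = 0.997613
δ_res = (-37.892 + 1000) × 0.997613 − 1000 = 959.812 − 1000 = -40.19‰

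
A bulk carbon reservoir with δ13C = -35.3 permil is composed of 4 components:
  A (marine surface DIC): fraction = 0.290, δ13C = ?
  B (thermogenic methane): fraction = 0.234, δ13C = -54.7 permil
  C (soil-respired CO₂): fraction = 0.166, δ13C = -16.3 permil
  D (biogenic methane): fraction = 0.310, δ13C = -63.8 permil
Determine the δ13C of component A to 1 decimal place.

Isotope mass balance: δ_bulk = Σ fᵢ·δᵢ.
-35.3 = 0.290×δ_A + 0.234×(-54.7) + 0.166×(-16.3) + 0.310×(-63.8)
0.290·δ_A = -35.3 − (-35.284) = -0.016
δ_A = -0.016 / 0.290 = -0.06 permil

-0.1 permil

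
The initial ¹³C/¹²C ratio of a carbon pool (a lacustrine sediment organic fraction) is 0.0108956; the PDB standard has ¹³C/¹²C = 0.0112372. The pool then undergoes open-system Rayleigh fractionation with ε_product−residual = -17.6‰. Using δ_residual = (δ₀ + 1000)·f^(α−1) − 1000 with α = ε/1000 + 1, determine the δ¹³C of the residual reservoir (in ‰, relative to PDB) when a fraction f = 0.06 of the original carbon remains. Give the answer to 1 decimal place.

δ₀ = (0.0108956/0.0112372 − 1)×1000 = (0.969601 − 1)×1000 = -30.399‰
α − 1 = ε/1000 = -0.0176
f^(α−1) = 0.06^(-0.0176) = 1.050762
δ_res = (-30.399 + 1000) × 1.050762 − 1000 = 1018.820 − 1000 = 18.82‰

18.8‰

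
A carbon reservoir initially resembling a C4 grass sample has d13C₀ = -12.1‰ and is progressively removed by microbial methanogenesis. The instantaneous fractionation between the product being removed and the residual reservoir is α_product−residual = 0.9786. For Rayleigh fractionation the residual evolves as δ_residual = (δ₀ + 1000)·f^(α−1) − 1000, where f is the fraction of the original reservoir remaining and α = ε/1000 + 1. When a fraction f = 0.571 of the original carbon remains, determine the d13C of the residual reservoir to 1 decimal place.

Rayleigh residual: δ_res = (δ₀ + 1000)·f^(α−1) − 1000
α − 1 = -0.02140
f^(α−1) = 0.571^(-0.02140) = 1.012064
δ_res = (-12.1 + 1000) × 1.012064 − 1000 = 999.818 − 1000 = -0.18‰

-0.2‰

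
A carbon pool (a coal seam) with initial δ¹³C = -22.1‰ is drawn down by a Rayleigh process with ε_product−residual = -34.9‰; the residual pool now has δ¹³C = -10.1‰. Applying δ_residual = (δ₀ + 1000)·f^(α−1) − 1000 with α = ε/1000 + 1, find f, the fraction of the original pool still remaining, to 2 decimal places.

α − 1 = ε/1000 = -0.0349
(δ_res + 1000)/(δ₀ + 1000) = (-10.1 + 1000)/(-22.1 + 1000) = 989.9/977.9 = 1.012271
f = 1.012271^(1/-0.0349) = exp(ln(1.012271)/-0.0349) = exp(0.01220/-0.0349)
f = exp(-0.3495) = 0.7051

0.71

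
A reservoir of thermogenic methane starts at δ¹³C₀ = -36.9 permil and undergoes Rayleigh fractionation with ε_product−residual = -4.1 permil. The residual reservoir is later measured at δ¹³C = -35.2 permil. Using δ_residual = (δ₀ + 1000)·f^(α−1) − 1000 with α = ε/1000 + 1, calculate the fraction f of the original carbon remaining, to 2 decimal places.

0.65

α − 1 = ε/1000 = -0.0041
(δ_res + 1000)/(δ₀ + 1000) = (-35.2 + 1000)/(-36.9 + 1000) = 964.8/963.1 = 1.001765
f = 1.001765^(1/-0.0041) = exp(ln(1.001765)/-0.0041) = exp(0.00176/-0.0041)
f = exp(-0.4301) = 0.6504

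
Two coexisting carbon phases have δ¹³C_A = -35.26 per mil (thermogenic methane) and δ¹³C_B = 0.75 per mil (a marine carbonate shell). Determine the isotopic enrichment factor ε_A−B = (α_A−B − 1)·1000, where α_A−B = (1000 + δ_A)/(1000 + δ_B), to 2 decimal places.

-35.98 per mil

α_A−B = (1000 + -35.26) / (1000 + 0.75) = 964.74 / 1000.75 = 0.964017
ε_A−B = (0.964017 − 1) × 1000 = -35.983 per mil
(The approximation ε ≈ δ_A − δ_B would give -36.01 per mil.)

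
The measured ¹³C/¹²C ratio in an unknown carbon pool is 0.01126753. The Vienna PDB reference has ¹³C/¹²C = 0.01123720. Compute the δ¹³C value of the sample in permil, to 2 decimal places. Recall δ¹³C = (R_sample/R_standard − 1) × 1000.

δ¹³C = (R_sample / R_standard − 1) × 1000
R_sample / R_standard = 0.01126753 / 0.01123720 = 1.002699
δ¹³C = (1.002699 − 1) × 1000 = 2.699 permil

2.70 permil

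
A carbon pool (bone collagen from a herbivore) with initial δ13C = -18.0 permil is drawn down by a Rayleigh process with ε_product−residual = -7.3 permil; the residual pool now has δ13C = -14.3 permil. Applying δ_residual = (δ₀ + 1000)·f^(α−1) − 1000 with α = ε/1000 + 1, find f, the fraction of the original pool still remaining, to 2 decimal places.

0.60

α − 1 = ε/1000 = -0.0073
(δ_res + 1000)/(δ₀ + 1000) = (-14.3 + 1000)/(-18.0 + 1000) = 985.7/982.0 = 1.003768
f = 1.003768^(1/-0.0073) = exp(ln(1.003768)/-0.0073) = exp(0.00376/-0.0073)
f = exp(-0.5152) = 0.5974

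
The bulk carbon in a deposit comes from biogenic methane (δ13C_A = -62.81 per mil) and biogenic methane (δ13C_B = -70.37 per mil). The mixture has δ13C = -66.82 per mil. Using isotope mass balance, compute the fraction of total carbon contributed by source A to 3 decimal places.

δ_mix = f_A·δ_A + (1 − f_A)·δ_B  ⇒  f_A = (δ_mix − δ_B)/(δ_A − δ_B)
f_A = (-66.82 − (-70.37)) / (-62.81 − (-70.37))
f_A = 3.55 / 7.56 = 0.4696

0.470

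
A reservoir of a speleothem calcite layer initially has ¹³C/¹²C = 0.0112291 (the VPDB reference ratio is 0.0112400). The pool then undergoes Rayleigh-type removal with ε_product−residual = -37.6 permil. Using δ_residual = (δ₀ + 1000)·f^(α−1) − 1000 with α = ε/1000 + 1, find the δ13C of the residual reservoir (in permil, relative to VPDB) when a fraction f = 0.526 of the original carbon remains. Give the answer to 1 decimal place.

δ₀ = (0.0112291/0.0112400 − 1)×1000 = (0.999030 − 1)×1000 = -0.970 permil
α − 1 = ε/1000 = -0.0376
f^(α−1) = 0.526^(-0.0376) = 1.024450
δ_res = (-0.970 + 1000) × 1.024450 − 1000 = 1023.457 − 1000 = 23.46 permil

23.5 permil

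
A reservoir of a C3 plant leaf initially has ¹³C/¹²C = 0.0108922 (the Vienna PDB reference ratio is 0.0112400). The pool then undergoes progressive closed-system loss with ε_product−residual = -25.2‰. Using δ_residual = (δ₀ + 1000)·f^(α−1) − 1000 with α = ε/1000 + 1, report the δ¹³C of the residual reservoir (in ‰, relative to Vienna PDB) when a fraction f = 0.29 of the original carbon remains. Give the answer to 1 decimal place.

δ₀ = (0.0108922/0.0112400 − 1)×1000 = (0.969057 − 1)×1000 = -30.943‰
α − 1 = ε/1000 = -0.0252
f^(α−1) = 0.29^(-0.0252) = 1.031686
δ_res = (-30.943 + 1000) × 1.031686 − 1000 = 999.763 − 1000 = -0.24‰

-0.2‰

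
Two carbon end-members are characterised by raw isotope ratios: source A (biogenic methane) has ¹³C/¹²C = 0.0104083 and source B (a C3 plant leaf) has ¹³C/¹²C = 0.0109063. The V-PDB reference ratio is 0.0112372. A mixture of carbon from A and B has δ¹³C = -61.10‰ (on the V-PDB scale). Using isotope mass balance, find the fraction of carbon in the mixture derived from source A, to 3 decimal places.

0.714

δ_A = (0.0104083/0.0112372 − 1)×1000 = (0.926236 − 1)×1000 = -73.764‰
δ_B = (0.0109063/0.0112372 − 1)×1000 = (0.970553 − 1)×1000 = -29.447‰
f_A = (δ_mix − δ_B)/(δ_A − δ_B) = (-61.10 − (-29.447))/(-73.764 − (-29.447))
f_A = -31.653 / -44.317 = 0.7142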